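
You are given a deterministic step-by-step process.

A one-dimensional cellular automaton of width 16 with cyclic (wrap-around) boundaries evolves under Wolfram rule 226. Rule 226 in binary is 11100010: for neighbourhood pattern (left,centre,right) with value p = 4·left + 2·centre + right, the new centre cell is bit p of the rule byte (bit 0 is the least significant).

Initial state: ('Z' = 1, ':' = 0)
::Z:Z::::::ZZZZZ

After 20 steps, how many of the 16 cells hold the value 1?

[0] ::Z:Z::::::ZZZZZ
[1] :Z:Z::::::Z:ZZZZ
[2] Z:Z::::::Z:Z:ZZZ
[3] ZZ::::::Z:Z:Z:ZZ
[4] ZZ:::::Z:Z:Z:Z:Z
[5] ZZ::::Z:Z:Z:Z:Z:
[6] :Z:::Z:Z:Z:Z:Z:Z
[7] Z:::Z:Z:Z:Z:Z:Z:
[8] :::Z:Z:Z:Z:Z:Z:Z
[9] ::Z:Z:Z:Z:Z:Z:Z:
[10] :Z:Z:Z:Z:Z:Z:Z::
[11] Z:Z:Z:Z:Z:Z:Z:::
[12] :Z:Z:Z:Z:Z:Z:::Z
[13] Z:Z:Z:Z:Z:Z:::Z:
[14] :Z:Z:Z:Z:Z:::Z:Z
[15] Z:Z:Z:Z:Z:::Z:Z:
[16] :Z:Z:Z:Z:::Z:Z:Z
[17] Z:Z:Z:Z:::Z:Z:Z:
[18] :Z:Z:Z:::Z:Z:Z:Z
[19] Z:Z:Z:::Z:Z:Z:Z:
[20] :Z:Z:::Z:Z:Z:Z:Z

7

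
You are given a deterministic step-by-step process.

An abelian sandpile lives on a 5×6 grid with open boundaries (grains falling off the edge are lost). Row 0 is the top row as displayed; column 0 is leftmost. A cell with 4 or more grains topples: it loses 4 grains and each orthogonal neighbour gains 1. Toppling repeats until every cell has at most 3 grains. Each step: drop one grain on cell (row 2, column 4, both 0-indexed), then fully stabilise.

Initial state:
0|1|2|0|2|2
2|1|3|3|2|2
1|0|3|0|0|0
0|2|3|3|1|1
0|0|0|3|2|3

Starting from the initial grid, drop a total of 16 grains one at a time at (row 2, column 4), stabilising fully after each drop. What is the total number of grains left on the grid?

gen 0: 0|1|2|0|2|2
2|1|3|3|2|2
1|0|3|0|0|0
0|2|3|3|1|1
0|0|0|3|2|3
gen 1: 0|1|2|0|2|2
2|1|3|3|2|2
1|0|3|0|1|0
0|2|3|3|1|1
0|0|0|3|2|3
gen 2: 0|1|2|0|2|2
2|1|3|3|2|2
1|0|3|0|2|0
0|2|3|3|1|1
0|0|0|3|2|3
gen 3: 0|1|2|0|2|2
2|1|3|3|2|2
1|0|3|0|3|0
0|2|3|3|1|1
0|0|0|3|2|3
gen 4: 0|1|2|0|2|2
2|1|3|3|3|2
1|0|3|1|0|1
0|2|3|3|2|1
0|0|0|3|2|3
gen 5: 0|1|2|0|2|2
2|1|3|3|3|2
1|0|3|1|1|1
0|2|3|3|2|1
0|0|0|3|2|3
gen 6: 0|1|2|0|2|2
2|1|3|3|3|2
1|0|3|1|2|1
0|2|3|3|2|1
0|0|0|3|2|3
gen 7: 0|1|2|0|2|2
2|1|3|3|3|2
1|0|3|1|3|1
0|2|3|3|2|1
0|0|0|3|2|3
gen 8: 0|1|3|1|3|2
2|2|1|2|1|3
1|1|2|1|3|2
0|3|1|3|1|3
0|0|2|1|1|0
gen 9: 0|1|3|1|3|2
2|2|1|2|2|3
1|1|2|2|0|3
0|3|1|3|2|3
0|0|2|1|1|0
gen 10: 0|1|3|1|3|2
2|2|1|2|2|3
1|1|2|2|1|3
0|3|1|3|2|3
0|0|2|1|1|0
gen 11: 0|1|3|1|3|2
2|2|1|2|2|3
1|1|2|2|2|3
0|3|1|3|2|3
0|0|2|1|1|0
gen 12: 0|1|3|1|3|2
2|2|1|2|2|3
1|1|2|2|3|3
0|3|1|3|2|3
0|0|2|1|1|0
gen 13: 0|1|3|3|1|0
2|2|2|0|3|2
1|1|3|2|0|3
0|3|2|1|2|1
0|0|2|2|2|1
gen 14: 0|1|3|3|1|0
2|2|2|0|3|2
1|1|3|2|1|3
0|3|2|1|2|1
0|0|2|2|2|1
gen 15: 0|1|3|3|1|0
2|2|2|0|3|2
1|1|3|2|2|3
0|3|2|1|2|1
0|0|2|2|2|1
gen 16: 0|1|3|3|1|0
2|2|2|0|3|2
1|1|3|2|3|3
0|3|2|1|2|1
0|0|2|2|2|1

48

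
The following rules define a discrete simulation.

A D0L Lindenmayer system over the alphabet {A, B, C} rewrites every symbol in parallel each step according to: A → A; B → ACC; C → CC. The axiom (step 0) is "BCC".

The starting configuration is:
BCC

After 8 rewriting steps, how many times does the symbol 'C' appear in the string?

k=0  BCC
k=1  ACCCCCC
k=2  ACCCCCCCCCCCC
k=3  ACCCCCCCCCCCCCCCCCCCCCCCC
k=4  ACCCCCCCCCCCCCCCCCCCCCCCCCCCCCCCCCCCCCCCCCCCCCCCC
k=5  ACCCCCCCCCCCCCCCCCCCCCCCCCCCCCCCCCCCCCCCCCCCCCCCCCCCCCCCCCCCCCCCCCCCCCCCCCCCCCCCCCCCCCCCCCCCCCCCC
k=6  ACCCCCCCCCCCCCCCCCCCCCCCCCCCCCCCCCCCCCCCCCCCCCCCCCCCCCCCCC…CCCCCCCCCCCCCCCCCCCCCCCCCCCCCCCCCCCCCCCCCCCCCCCCCCCCCCCCCC  (len 193)
k=7  ACCCCCCCCCCCCCCCCCCCCCCCCCCCCCCCCCCCCCCCCCCCCCCCCCCCCCCCCC…CCCCCCCCCCCCCCCCCCCCCCCCCCCCCCCCCCCCCCCCCCCCCCCCCCCCCCCCCC  (len 385)
k=8  ACCCCCCCCCCCCCCCCCCCCCCCCCCCCCCCCCCCCCCCCCCCCCCCCCCCCCCCCC…CCCCCCCCCCCCCCCCCCCCCCCCCCCCCCCCCCCCCCCCCCCCCCCCCCCCCCCCCC  (len 769)

768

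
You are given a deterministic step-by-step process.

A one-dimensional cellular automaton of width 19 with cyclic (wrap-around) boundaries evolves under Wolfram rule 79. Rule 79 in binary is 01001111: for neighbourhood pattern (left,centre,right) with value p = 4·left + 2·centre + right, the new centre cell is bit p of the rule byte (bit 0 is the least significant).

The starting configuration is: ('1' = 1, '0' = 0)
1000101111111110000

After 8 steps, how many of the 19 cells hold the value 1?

[0] 1000101111111110000
[1] 1011101000000010111
[2] 1010101011111110100
[3] 1010101010000010101
[4] 1010101010111110101
[5] 1010101010100010101
[6] 1010101010101110101
[7] 1010101010101010101
[8] 1010101010101010101

10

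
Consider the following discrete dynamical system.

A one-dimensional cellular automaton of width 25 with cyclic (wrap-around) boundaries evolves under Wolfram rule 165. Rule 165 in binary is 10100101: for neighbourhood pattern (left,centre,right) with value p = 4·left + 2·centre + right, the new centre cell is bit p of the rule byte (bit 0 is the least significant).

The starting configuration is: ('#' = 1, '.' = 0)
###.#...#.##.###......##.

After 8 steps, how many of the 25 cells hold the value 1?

11

k=0  ###.#...#.##.###......##.
k=1  .#.##.#.##..#.#..####...#
k=2  ###..###....###...##..#.#
k=3  ##....#..##..#..#.....##.
k=4  ...##.#......#..#.###...#
k=5  .#...##.####.#..##.#..#.#
k=6  ##.#...#.##.##....##..###
k=7  #.##.#.##..#...##......##
k=8  .#..###....#.#....####..#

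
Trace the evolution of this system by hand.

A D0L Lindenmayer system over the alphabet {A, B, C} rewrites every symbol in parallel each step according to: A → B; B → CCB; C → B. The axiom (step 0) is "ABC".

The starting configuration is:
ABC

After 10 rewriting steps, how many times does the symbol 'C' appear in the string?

gen 0: ABC
gen 1: BCCBB
gen 2: CCBBBCCBCCB
gen 3: BBCCBCCBCCBBBCCBBBCCB
gen 4: CCBCCBBBCCBBBCCBBBCCBCCBCCBBBCCBCCBCCBBBCCB
gen 5: BBCCBBBCCBCCBCCBBBCCBCCBCCBBBCCBCCBCCBBBCCBBBCCBBBCCBCCBCCBBBCCBBBCCBBBCCBCCBCCBBBCCB
gen 6: CCBCCBBBCCBCCBCCBBBCCBBBCCBBBCCBCCBCCBBBCCBBBCCBBBCCBCCBCC…BCCBCCBCCBBBCCBCCBCCBBBCCBCCBCCBBBCCBBBCCBBBCCBCCBCCBBBCCB  (len 171)
gen 7: BBCCBBBCCBCCBCCBBBCCBBBCCBBBCCBCCBCCBBBCCBCCBCCBBBCCBCCBCC…BCCBCCBCCBBBCCBCCBCCBBBCCBCCBCCBBBCCBBBCCBBBCCBCCBCCBBBCCB  (len 341)
gen 8: CCBCCBBBCCBCCBCCBBBCCBBBCCBBBCCBCCBCCBBBCCBCCBCCBBBCCBCCBC…BCCBCCBCCBBBCCBCCBCCBBBCCBCCBCCBBBCCBBBCCBBBCCBCCBCCBBBCCB  (len 683)
gen 9: BBCCBBBCCBCCBCCBBBCCBBBCCBBBCCBCCBCCBBBCCBCCBCCBBBCCBCCBCC…BCCBCCBCCBBBCCBCCBCCBBBCCBCCBCCBBBCCBBBCCBBBCCBCCBCCBBBCCB  (len 1365)
gen 10: CCBCCBBBCCBCCBCCBBBCCBBBCCBBBCCBCCBCCBBBCCBCCBCCBBBCCBCCBC…BCCBCCBCCBBBCCBCCBCCBBBCCBCCBCCBBBCCBBBCCBBBCCBCCBCCBBBCCB  (len 2731)

1366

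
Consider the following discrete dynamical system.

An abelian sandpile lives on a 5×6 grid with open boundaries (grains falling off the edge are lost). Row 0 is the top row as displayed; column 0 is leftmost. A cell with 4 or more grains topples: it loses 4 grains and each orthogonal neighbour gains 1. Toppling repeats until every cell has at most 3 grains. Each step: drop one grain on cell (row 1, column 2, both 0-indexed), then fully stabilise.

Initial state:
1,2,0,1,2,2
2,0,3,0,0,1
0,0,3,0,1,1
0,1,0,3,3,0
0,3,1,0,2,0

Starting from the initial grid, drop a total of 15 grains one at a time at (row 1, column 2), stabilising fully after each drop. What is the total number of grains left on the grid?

45

t=0: 1,2,0,1,2,2
2,0,3,0,0,1
0,0,3,0,1,1
0,1,0,3,3,0
0,3,1,0,2,0
t=1: 1,2,1,1,2,2
2,1,1,1,0,1
0,1,0,1,1,1
0,1,1,3,3,0
0,3,1,0,2,0
t=2: 1,2,1,1,2,2
2,1,2,1,0,1
0,1,0,1,1,1
0,1,1,3,3,0
0,3,1,0,2,0
t=3: 1,2,1,1,2,2
2,1,3,1,0,1
0,1,0,1,1,1
0,1,1,3,3,0
0,3,1,0,2,0
t=4: 1,2,2,1,2,2
2,2,0,2,0,1
0,1,1,1,1,1
0,1,1,3,3,0
0,3,1,0,2,0
t=5: 1,2,2,1,2,2
2,2,1,2,0,1
0,1,1,1,1,1
0,1,1,3,3,0
0,3,1,0,2,0
t=6: 1,2,2,1,2,2
2,2,2,2,0,1
0,1,1,1,1,1
0,1,1,3,3,0
0,3,1,0,2,0
t=7: 1,2,2,1,2,2
2,2,3,2,0,1
0,1,1,1,1,1
0,1,1,3,3,0
0,3,1,0,2,0
t=8: 1,2,3,1,2,2
2,3,0,3,0,1
0,1,2,1,1,1
0,1,1,3,3,0
0,3,1,0,2,0
t=9: 1,2,3,1,2,2
2,3,1,3,0,1
0,1,2,1,1,1
0,1,1,3,3,0
0,3,1,0,2,0
t=10: 1,2,3,1,2,2
2,3,2,3,0,1
0,1,2,1,1,1
0,1,1,3,3,0
0,3,1,0,2,0
t=11: 1,2,3,1,2,2
2,3,3,3,0,1
0,1,2,1,1,1
0,1,1,3,3,0
0,3,1,0,2,0
t=12: 2,0,1,3,2,2
3,1,3,0,1,1
0,2,3,2,1,1
0,1,1,3,3,0
0,3,1,0,2,0
t=13: 2,0,2,3,2,2
3,2,1,1,1,1
0,3,0,3,1,1
0,1,2,3,3,0
0,3,1,0,2,0
t=14: 2,0,2,3,2,2
3,2,2,1,1,1
0,3,0,3,1,1
0,1,2,3,3,0
0,3,1,0,2,0
t=15: 2,0,2,3,2,2
3,2,3,1,1,1
0,3,0,3,1,1
0,1,2,3,3,0
0,3,1,0,2,0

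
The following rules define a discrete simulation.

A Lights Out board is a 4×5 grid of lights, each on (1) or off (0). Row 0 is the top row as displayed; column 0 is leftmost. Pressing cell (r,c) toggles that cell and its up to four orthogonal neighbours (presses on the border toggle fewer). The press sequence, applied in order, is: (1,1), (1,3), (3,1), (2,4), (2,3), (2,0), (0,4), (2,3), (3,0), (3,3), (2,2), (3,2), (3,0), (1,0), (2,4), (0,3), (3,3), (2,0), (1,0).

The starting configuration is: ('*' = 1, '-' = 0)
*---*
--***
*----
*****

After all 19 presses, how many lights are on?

0) *---*
--***
*----
*****
1) **--*
**-**
**---
*****
2) **-**
***--
**-*-
*****
3) **-**
***--
*--*-
---**
4) **-**
***-*
*---*
---*-
5) **-**
*****
*-**-
-----
6) **-**
-****
-***-
*----
7) **---
-***-
-***-
*----
8) **---
-**--
-*--*
*--*-
9) **---
-**--
**--*
-*-*-
10) **---
-**--
**-**
-**-*
11) **---
-*---
*-*-*
-*--*
12) **---
-*---
*---*
--***
13) **---
-*---
----*
*****
14) -*---
*----
*---*
*****
15) -*---
*---*
*--*-
****-
16) -****
*--**
*--*-
****-
17) -****
*--**
*----
**--*
18) -****
---**
-*---
-*--*
19) *****
**-**
**---
-*--*

13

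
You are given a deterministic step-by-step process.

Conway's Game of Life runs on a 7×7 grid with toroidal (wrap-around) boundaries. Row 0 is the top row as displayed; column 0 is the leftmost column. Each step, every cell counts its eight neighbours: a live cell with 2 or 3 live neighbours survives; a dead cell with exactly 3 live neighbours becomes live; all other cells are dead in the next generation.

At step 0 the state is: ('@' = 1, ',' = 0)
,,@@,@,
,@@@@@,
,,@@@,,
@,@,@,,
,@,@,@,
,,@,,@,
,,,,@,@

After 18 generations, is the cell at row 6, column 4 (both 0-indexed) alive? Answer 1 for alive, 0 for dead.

1

t=0: ,,@@,@,
,@@@@@,
,,@@@,,
@,@,@,,
,@,@,@,
,,@,,@,
,,,,@,@
t=1: ,@,,,,@
,@,,,@,
,,,,,,,
,,,,,@,
,@,@,@@
,,@@,@@
,,@,@,@
t=2: ,@@,,,@
@,,,,,,
,,,,,,,
,,,,@@@
@,,@,,,
,@,,,,,
,@@,@,@
t=3: ,,@@,@@
@@,,,,,
,,,,,@@
,,,,@@@
@,,,@@@
,@,@,,,
,,,@,@,
t=4: @@@@,@@
@@@,@,,
,,,,@,,
,,,,,,,
@,,@,,,
@,@@,,,
,,,@,@@
t=5: ,,,,,,,
,,,,@,,
,@,@,,,
,,,,,,,
,@@@,,,
@@@@,,,
,,,,,@,
t=6: ,,,,,,,
,,,,,,,
,,,,,,,
,@,@,,,
@,,@,,,
@,,@@,,
,@@,,,,
t=7: ,,,,,,,
,,,,,,,
,,,,,,,
,,@,,,,
@@,@,,,
@,,@@,,
,@@@,,,
t=8: ,,@,,,,
,,,,,,,
,,,,,,,
,@@,,,,
@@,@@,,
@,,,@,,
,@@@@,,
t=9: ,@@,,,,
,,,,,,,
,,,,,,,
@@@@,,,
@,,@@,,
@,,,,@,
,@@,@,,
t=10: ,@@@,,,
,,,,,,,
,@@,,,,
@@@@@,,
@,,@@,,
@,@,,@@
@,@@,,,
t=11: ,@,@,,,
,,,@,,,
@,,,,,,
@,,,@,,
,,,,,,,
@,@,,@,
@,,,@,,
t=12: ,,@@@,,
,,@,,,,
,,,,,,,
,,,,,,,
,@,,,,@
,@,,,,@
@,@@@,@
t=13: ,,,,@@,
,,@,,,,
,,,,,,,
,,,,,,,
,,,,,,,
,@,@,,@
@,,,@,@
t=14: ,,,@@@@
,,,,,,,
,,,,,,,
,,,,,,,
,,,,,,,
,,,,,@@
@,,@@,@
t=15: @,,@,,@
,,,,@@,
,,,,,,,
,,,,,,,
,,,,,,,
@,,,@@@
@,,@,,,
t=16: @,,@,@@
,,,,@@@
,,,,,,,
,,,,,,,
,,,,,@@
@,,,@@@
,@,@,,,
t=17: @,@@,,,
@,,,@,,
,,,,,@,
,,,,,,,
@,,,@,,
@,,,@,,
,@@@,,,
t=18: @,,,@,,
,@,@@,@
,,,,,,,
,,,,,,,
,,,,,,,
@,@,@,,
@,,,@,,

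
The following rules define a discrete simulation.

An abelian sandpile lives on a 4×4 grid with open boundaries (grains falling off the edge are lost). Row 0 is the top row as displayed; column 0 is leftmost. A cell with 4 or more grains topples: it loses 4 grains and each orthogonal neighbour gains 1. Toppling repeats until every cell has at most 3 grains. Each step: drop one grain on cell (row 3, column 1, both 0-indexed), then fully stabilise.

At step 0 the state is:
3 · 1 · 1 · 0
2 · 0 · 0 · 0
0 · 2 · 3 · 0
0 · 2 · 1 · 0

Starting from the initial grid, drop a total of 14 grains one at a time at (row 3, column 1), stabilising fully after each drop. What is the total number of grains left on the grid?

22

k=0  3 · 1 · 1 · 0
2 · 0 · 0 · 0
0 · 2 · 3 · 0
0 · 2 · 1 · 0
k=1  3 · 1 · 1 · 0
2 · 0 · 0 · 0
0 · 2 · 3 · 0
0 · 3 · 1 · 0
k=2  3 · 1 · 1 · 0
2 · 0 · 0 · 0
0 · 3 · 3 · 0
1 · 0 · 2 · 0
k=3  3 · 1 · 1 · 0
2 · 0 · 0 · 0
0 · 3 · 3 · 0
1 · 1 · 2 · 0
k=4  3 · 1 · 1 · 0
2 · 0 · 0 · 0
0 · 3 · 3 · 0
1 · 2 · 2 · 0
k=5  3 · 1 · 1 · 0
2 · 0 · 0 · 0
0 · 3 · 3 · 0
1 · 3 · 2 · 0
k=6  3 · 1 · 1 · 0
2 · 1 · 1 · 0
1 · 1 · 1 · 1
2 · 2 · 0 · 1
k=7  3 · 1 · 1 · 0
2 · 1 · 1 · 0
1 · 1 · 1 · 1
2 · 3 · 0 · 1
k=8  3 · 1 · 1 · 0
2 · 1 · 1 · 0
1 · 2 · 1 · 1
3 · 0 · 1 · 1
k=9  3 · 1 · 1 · 0
2 · 1 · 1 · 0
1 · 2 · 1 · 1
3 · 1 · 1 · 1
k=10  3 · 1 · 1 · 0
2 · 1 · 1 · 0
1 · 2 · 1 · 1
3 · 2 · 1 · 1
k=11  3 · 1 · 1 · 0
2 · 1 · 1 · 0
1 · 2 · 1 · 1
3 · 3 · 1 · 1
k=12  3 · 1 · 1 · 0
2 · 1 · 1 · 0
2 · 3 · 1 · 1
0 · 1 · 2 · 1
k=13  3 · 1 · 1 · 0
2 · 1 · 1 · 0
2 · 3 · 1 · 1
0 · 2 · 2 · 1
k=14  3 · 1 · 1 · 0
2 · 1 · 1 · 0
2 · 3 · 1 · 1
0 · 3 · 2 · 1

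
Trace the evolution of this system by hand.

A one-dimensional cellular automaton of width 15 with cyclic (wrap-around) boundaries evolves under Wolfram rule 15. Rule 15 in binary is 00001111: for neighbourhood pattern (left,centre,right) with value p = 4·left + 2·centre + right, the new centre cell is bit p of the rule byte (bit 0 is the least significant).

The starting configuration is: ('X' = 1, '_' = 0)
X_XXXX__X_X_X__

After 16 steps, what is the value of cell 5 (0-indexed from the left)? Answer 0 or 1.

gen 0: X_XXXX__X_X_X__
gen 1: X_X____XX_X_X_X
gen 2: __X_XXXX__X_X_X
gen 3: _XX_X____XX_X_X
gen 4: _X__X_XXXX__X_X
gen 5: _X_XX_X____XX_X
gen 6: _X_X__X_XXXX__X
gen 7: _X_X_XX_X____XX
gen 8: _X_X_X__X_XXXX_
gen 9: XX_X_X_XX_X____
gen 10: X__X_X_X__X_XXX
gen 11: __XX_X_X_XX_X__
gen 12: XXX__X_X_X__X_X
gen 13: ____XX_X_X_XX_X
gen 14: _XXXX__X_X_X__X
gen 15: _X____XX_X_X_XX
gen 16: _X_XXXX__X_X_X_

1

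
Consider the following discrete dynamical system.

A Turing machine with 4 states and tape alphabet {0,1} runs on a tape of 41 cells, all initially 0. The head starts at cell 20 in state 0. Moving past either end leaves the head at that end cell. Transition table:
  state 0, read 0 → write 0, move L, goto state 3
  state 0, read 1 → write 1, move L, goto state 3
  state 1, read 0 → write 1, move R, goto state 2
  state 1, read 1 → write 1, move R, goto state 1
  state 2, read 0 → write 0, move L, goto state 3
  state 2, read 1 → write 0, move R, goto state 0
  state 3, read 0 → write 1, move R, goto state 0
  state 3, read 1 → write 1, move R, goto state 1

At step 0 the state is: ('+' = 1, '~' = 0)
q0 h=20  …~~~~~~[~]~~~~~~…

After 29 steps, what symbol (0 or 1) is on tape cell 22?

1

t=0: q0 h=20  …~~~~~~[~]~~~~~~…
t=1: q3 h=19  …~~~~~~[~]~~~~~~…
t=2: q0 h=20  …~~~~~+[~]~~~~~~…
t=3: q3 h=19  …~~~~~~[+]~~~~~~…
t=4: q1 h=20  …~~~~~+[~]~~~~~~…
t=5: q2 h=21  …~~~~++[~]~~~~~~…
t=6: q3 h=20  …~~~~~+[+]~~~~~~…
t=7: q1 h=21  …~~~~++[~]~~~~~~…
t=8: q2 h=22  …~~~+++[~]~~~~~~…
t=9: q3 h=21  …~~~~++[+]~~~~~~…
t=10: q1 h=22  …~~~+++[~]~~~~~~…
t=11: q2 h=23  …~~++++[~]~~~~~~…
t=12: q3 h=22  …~~~+++[+]~~~~~~…
t=13: q1 h=23  …~~++++[~]~~~~~~…
t=14: q2 h=24  …~+++++[~]~~~~~~…
t=15: q3 h=23  …~~++++[+]~~~~~~…
t=16: q1 h=24  …~+++++[~]~~~~~~…
t=17: q2 h=25  …++++++[~]~~~~~~…
t=18: q3 h=24  …~+++++[+]~~~~~~…
t=19: q1 h=25  …++++++[~]~~~~~~…
t=20: q2 h=26  …++++++[~]~~~~~~…
t=21: q3 h=25  …++++++[+]~~~~~~…
t=22: q1 h=26  …++++++[~]~~~~~~…
t=23: q2 h=27  …++++++[~]~~~~~~…
t=24: q3 h=26  …++++++[+]~~~~~~…
t=25: q1 h=27  …++++++[~]~~~~~~…
t=26: q2 h=28  …++++++[~]~~~~~~…
t=27: q3 h=27  …++++++[+]~~~~~~…
t=28: q1 h=28  …++++++[~]~~~~~~…
t=29: q2 h=29  …++++++[~]~~~~~~…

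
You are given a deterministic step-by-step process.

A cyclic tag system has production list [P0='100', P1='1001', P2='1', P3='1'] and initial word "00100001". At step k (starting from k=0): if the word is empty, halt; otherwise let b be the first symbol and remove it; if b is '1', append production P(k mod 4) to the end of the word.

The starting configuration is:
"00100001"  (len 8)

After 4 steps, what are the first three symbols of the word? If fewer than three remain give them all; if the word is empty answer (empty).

000

0) "00100001"  (len 8)
1) "0100001"  (len 7)
2) "100001"  (len 6)
3) "000011"  (len 6)
4) "00011"  (len 5)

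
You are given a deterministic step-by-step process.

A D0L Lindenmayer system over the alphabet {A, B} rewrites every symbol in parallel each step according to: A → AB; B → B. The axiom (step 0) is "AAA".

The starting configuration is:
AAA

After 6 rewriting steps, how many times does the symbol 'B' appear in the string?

18

step 0: AAA
step 1: ABABAB
step 2: ABBABBABB
step 3: ABBBABBBABBB
step 4: ABBBBABBBBABBBB
step 5: ABBBBBABBBBBABBBBB
step 6: ABBBBBBABBBBBBABBBBBB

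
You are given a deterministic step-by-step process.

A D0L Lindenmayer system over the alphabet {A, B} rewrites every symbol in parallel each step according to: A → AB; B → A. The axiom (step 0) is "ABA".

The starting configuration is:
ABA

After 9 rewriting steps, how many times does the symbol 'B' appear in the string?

89

t=0: ABA
t=1: ABAAB
t=2: ABAABABA
t=3: ABAABABAABAAB
t=4: ABAABABAABAABABAABABA
t=5: ABAABABAABAABABAABABAABAABABAABAAB
t=6: ABAABABAABAABABAABABAABAABABAABAABABAABABAABAABABAABABA
t=7: ABAABABAABAABABAABABAABAABABAABAABABAABABAABAABABAABABAABAABABAABAABABAABABAABAABABAABAAB
t=8: ABAABABAABAABABAABABAABAABABAABAABABAABABAABAABABAABABAABA…AABABAABABAABAABABAABABAABAABABAABAABABAABABAABAABABAABABA  (len 144)
t=9: ABAABABAABAABABAABABAABAABABAABAABABAABABAABAABABAABABAABA…AABABAABABAABAABABAABABAABAABABAABAABABAABABAABAABABAABAAB  (len 233)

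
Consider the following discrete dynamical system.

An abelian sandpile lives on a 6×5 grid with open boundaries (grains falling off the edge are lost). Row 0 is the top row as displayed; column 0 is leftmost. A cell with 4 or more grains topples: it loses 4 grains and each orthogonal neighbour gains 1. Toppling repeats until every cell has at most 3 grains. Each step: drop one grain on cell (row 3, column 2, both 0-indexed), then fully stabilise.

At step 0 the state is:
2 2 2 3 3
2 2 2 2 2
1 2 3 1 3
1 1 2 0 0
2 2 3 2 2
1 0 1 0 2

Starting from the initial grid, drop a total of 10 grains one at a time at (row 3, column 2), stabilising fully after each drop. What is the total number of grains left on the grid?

t=0: 2 2 2 3 3
2 2 2 2 2
1 2 3 1 3
1 1 2 0 0
2 2 3 2 2
1 0 1 0 2
t=1: 2 2 2 3 3
2 2 2 2 2
1 2 3 1 3
1 1 3 0 0
2 2 3 2 2
1 0 1 0 2
t=2: 2 2 2 3 3
2 2 3 2 2
1 3 0 2 3
1 2 2 1 0
2 3 0 3 2
1 0 2 0 2
t=3: 2 2 2 3 3
2 2 3 2 2
1 3 0 2 3
1 2 3 1 0
2 3 0 3 2
1 0 2 0 2
t=4: 2 2 2 3 3
2 2 3 2 2
1 3 1 2 3
1 3 0 2 0
2 3 1 3 2
1 0 2 0 2
t=5: 2 2 2 3 3
2 2 3 2 2
1 3 1 2 3
1 3 1 2 0
2 3 1 3 2
1 0 2 0 2
t=6: 2 2 2 3 3
2 2 3 2 2
1 3 1 2 3
1 3 2 2 0
2 3 1 3 2
1 0 2 0 2
t=7: 2 2 2 3 3
2 2 3 2 2
1 3 1 2 3
1 3 3 2 0
2 3 1 3 2
1 0 2 0 2
t=8: 2 2 2 3 3
2 3 3 2 2
2 0 3 2 3
2 2 1 3 0
3 0 3 3 2
1 1 2 0 2
t=9: 2 2 2 3 3
2 3 3 2 2
2 0 3 2 3
2 2 2 3 0
3 0 3 3 2
1 1 2 0 2
t=10: 2 2 2 3 3
2 3 3 2 2
2 0 3 2 3
2 2 3 3 0
3 0 3 3 2
1 1 2 0 2

61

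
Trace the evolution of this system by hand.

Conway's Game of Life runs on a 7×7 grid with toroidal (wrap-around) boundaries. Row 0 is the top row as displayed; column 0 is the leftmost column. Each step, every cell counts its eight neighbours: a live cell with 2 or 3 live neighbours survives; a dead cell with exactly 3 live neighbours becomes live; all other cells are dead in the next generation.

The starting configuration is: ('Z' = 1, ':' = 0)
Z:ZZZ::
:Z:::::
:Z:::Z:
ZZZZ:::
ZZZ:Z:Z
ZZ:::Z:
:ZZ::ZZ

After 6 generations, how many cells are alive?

gen 0: Z:ZZZ::
:Z:::::
:Z:::Z:
ZZZZ:::
ZZZ:Z:Z
ZZ:::Z:
:ZZ::ZZ
gen 1: Z::ZZZZ
ZZ:ZZ::
:::::::
:::ZZZ:
::::ZZ:
:::ZZ::
:::::Z:
gen 2: ZZZZ:::
ZZZZ:::
::Z::Z:
:::Z:Z:
:::::::
:::Z:::
:::::::
gen 3: Z::Z:::
Z:::Z:Z
::::::Z
::::Z::
::::Z::
:::::::
:Z:Z:::
gen 4: ZZZZZ:Z
Z::::ZZ
Z:::::Z
:::::Z:
:::::::
:::::::
::Z::::
gen 5: ::ZZZ::
::ZZZ::
Z::::::
::::::Z
:::::::
:::::::
Z:Z::::
gen 6: ::::Z::
:ZZ:Z::
:::Z:::
:::::::
:::::::
:::::::
:ZZ::::

7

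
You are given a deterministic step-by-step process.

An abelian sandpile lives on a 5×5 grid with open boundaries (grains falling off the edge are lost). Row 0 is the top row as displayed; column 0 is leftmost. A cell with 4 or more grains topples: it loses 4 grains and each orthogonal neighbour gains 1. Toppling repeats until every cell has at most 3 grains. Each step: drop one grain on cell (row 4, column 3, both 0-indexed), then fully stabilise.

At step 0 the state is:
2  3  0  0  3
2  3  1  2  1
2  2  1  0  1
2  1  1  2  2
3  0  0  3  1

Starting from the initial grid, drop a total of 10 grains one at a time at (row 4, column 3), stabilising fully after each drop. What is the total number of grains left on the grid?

step 0: 2  3  0  0  3
2  3  1  2  1
2  2  1  0  1
2  1  1  2  2
3  0  0  3  1
step 1: 2  3  0  0  3
2  3  1  2  1
2  2  1  0  1
2  1  1  3  2
3  0  1  0  2
step 2: 2  3  0  0  3
2  3  1  2  1
2  2  1  0  1
2  1  1  3  2
3  0  1  1  2
step 3: 2  3  0  0  3
2  3  1  2  1
2  2  1  0  1
2  1  1  3  2
3  0  1  2  2
step 4: 2  3  0  0  3
2  3  1  2  1
2  2  1  0  1
2  1  1  3  2
3  0  1  3  2
step 5: 2  3  0  0  3
2  3  1  2  1
2  2  1  1  1
2  1  2  0  3
3  0  2  1  3
step 6: 2  3  0  0  3
2  3  1  2  1
2  2  1  1  1
2  1  2  0  3
3  0  2  2  3
step 7: 2  3  0  0  3
2  3  1  2  1
2  2  1  1  1
2  1  2  0  3
3  0  2  3  3
step 8: 2  3  0  0  3
2  3  1  2  1
2  2  1  1  2
2  1  2  2  0
3  0  3  1  1
step 9: 2  3  0  0  3
2  3  1  2  1
2  2  1  1  2
2  1  2  2  0
3  0  3  2  1
step 10: 2  3  0  0  3
2  3  1  2  1
2  2  1  1  2
2  1  2  2  0
3  0  3  3  1

42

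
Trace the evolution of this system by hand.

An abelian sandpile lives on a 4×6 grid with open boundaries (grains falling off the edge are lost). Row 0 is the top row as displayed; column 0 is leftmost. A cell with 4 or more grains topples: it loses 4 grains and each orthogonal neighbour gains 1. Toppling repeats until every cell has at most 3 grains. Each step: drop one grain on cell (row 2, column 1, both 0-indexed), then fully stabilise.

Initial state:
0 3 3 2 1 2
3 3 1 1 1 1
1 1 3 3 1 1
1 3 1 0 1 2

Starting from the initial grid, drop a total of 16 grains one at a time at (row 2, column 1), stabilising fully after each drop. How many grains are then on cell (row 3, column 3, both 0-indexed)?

2

step 0: 0 3 3 2 1 2
3 3 1 1 1 1
1 1 3 3 1 1
1 3 1 0 1 2
step 1: 0 3 3 2 1 2
3 3 1 1 1 1
1 2 3 3 1 1
1 3 1 0 1 2
step 2: 0 3 3 2 1 2
3 3 1 1 1 1
1 3 3 3 1 1
1 3 1 0 1 2
step 3: 2 1 1 3 1 2
0 3 0 3 1 1
3 3 2 0 2 1
2 0 3 1 1 2
step 4: 2 2 1 3 1 2
2 0 1 3 1 1
0 2 3 0 2 1
3 1 3 1 1 2
step 5: 2 2 1 3 1 2
2 0 1 3 1 1
0 3 3 0 2 1
3 1 3 1 1 2
step 6: 2 2 1 3 1 2
2 1 2 3 1 1
1 1 1 1 2 1
3 3 0 2 1 2
step 7: 2 2 1 3 1 2
2 1 2 3 1 1
1 2 1 1 2 1
3 3 0 2 1 2
step 8: 2 2 1 3 1 2
2 1 2 3 1 1
1 3 1 1 2 1
3 3 0 2 1 2
step 9: 2 2 1 3 1 2
2 2 2 3 1 1
3 1 2 1 2 1
0 1 1 2 1 2
step 10: 2 2 1 3 1 2
2 2 2 3 1 1
3 2 2 1 2 1
0 1 1 2 1 2
step 11: 2 2 1 3 1 2
2 2 2 3 1 1
3 3 2 1 2 1
0 1 1 2 1 2
step 12: 2 2 1 3 1 2
3 3 2 3 1 1
0 1 3 1 2 1
1 2 1 2 1 2
step 13: 2 2 1 3 1 2
3 3 2 3 1 1
0 2 3 1 2 1
1 2 1 2 1 2
step 14: 2 2 1 3 1 2
3 3 2 3 1 1
0 3 3 1 2 1
1 2 1 2 1 2
step 15: 3 3 3 0 2 2
0 2 1 1 2 1
2 2 1 3 2 1
1 3 2 2 1 2
step 16: 3 3 3 0 2 2
0 2 1 1 2 1
2 3 1 3 2 1
1 3 2 2 1 2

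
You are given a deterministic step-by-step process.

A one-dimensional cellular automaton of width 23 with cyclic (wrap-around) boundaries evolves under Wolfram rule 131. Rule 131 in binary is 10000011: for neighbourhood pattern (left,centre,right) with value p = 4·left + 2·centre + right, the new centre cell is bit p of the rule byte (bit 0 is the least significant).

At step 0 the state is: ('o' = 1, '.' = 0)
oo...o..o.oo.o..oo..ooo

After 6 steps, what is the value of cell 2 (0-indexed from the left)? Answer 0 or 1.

[0] oo...o..o.oo.o..oo..ooo
[1] o..oo..o.......o...o.oo
[2] ..o...o..oooooo..oo...o
[3] .o..oo..o.oooo..o...oo.
[4] o..o...o...oo..o..oo...
[5] ..o..oo..oo...o..o...oo
[6] .o..o...o...oo..o..oo..

0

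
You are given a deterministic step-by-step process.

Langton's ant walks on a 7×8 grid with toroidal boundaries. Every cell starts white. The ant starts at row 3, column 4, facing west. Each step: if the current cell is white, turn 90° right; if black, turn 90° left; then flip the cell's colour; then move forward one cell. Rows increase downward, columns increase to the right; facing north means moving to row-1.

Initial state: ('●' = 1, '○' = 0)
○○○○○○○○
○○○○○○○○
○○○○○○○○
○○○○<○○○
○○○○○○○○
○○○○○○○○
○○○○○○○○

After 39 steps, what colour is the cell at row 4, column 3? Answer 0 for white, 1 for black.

1

0) ○○○○○○○○
○○○○○○○○
○○○○○○○○
○○○○<○○○
○○○○○○○○
○○○○○○○○
○○○○○○○○
1) ○○○○○○○○
○○○○○○○○
○○○○^○○○
○○○○●○○○
○○○○○○○○
○○○○○○○○
○○○○○○○○
2) ○○○○○○○○
○○○○○○○○
○○○○●>○○
○○○○●○○○
○○○○○○○○
○○○○○○○○
○○○○○○○○
3) ○○○○○○○○
○○○○○○○○
○○○○●●○○
○○○○●v○○
○○○○○○○○
○○○○○○○○
○○○○○○○○
4) ○○○○○○○○
○○○○○○○○
○○○○●●○○
○○○○<●○○
○○○○○○○○
○○○○○○○○
○○○○○○○○
5) ○○○○○○○○
○○○○○○○○
○○○○●●○○
○○○○○●○○
○○○○v○○○
○○○○○○○○
○○○○○○○○
6) ○○○○○○○○
○○○○○○○○
○○○○●●○○
○○○○○●○○
○○○<●○○○
○○○○○○○○
○○○○○○○○
7) ○○○○○○○○
○○○○○○○○
○○○○●●○○
○○○^○●○○
○○○●●○○○
○○○○○○○○
○○○○○○○○
8) ○○○○○○○○
○○○○○○○○
○○○○●●○○
○○○●>●○○
○○○●●○○○
○○○○○○○○
○○○○○○○○
9) ○○○○○○○○
○○○○○○○○
○○○○●●○○
○○○●●●○○
○○○●v○○○
○○○○○○○○
○○○○○○○○
10) ○○○○○○○○
○○○○○○○○
○○○○●●○○
○○○●●●○○
○○○●○>○○
○○○○○○○○
○○○○○○○○
11) ○○○○○○○○
○○○○○○○○
○○○○●●○○
○○○●●●○○
○○○●○●○○
○○○○○v○○
○○○○○○○○
12) ○○○○○○○○
○○○○○○○○
○○○○●●○○
○○○●●●○○
○○○●○●○○
○○○○<●○○
○○○○○○○○
13) ○○○○○○○○
○○○○○○○○
○○○○●●○○
○○○●●●○○
○○○●^●○○
○○○○●●○○
○○○○○○○○
14) ○○○○○○○○
○○○○○○○○
○○○○●●○○
○○○●●●○○
○○○●●>○○
○○○○●●○○
○○○○○○○○
15) ○○○○○○○○
○○○○○○○○
○○○○●●○○
○○○●●^○○
○○○●●○○○
○○○○●●○○
○○○○○○○○
16) ○○○○○○○○
○○○○○○○○
○○○○●●○○
○○○●<○○○
○○○●●○○○
○○○○●●○○
○○○○○○○○
17) ○○○○○○○○
○○○○○○○○
○○○○●●○○
○○○●○○○○
○○○●v○○○
○○○○●●○○
○○○○○○○○
18) ○○○○○○○○
○○○○○○○○
○○○○●●○○
○○○●○○○○
○○○●○>○○
○○○○●●○○
○○○○○○○○
19) ○○○○○○○○
○○○○○○○○
○○○○●●○○
○○○●○○○○
○○○●○●○○
○○○○●v○○
○○○○○○○○
20) ○○○○○○○○
○○○○○○○○
○○○○●●○○
○○○●○○○○
○○○●○●○○
○○○○●○>○
○○○○○○○○
21) ○○○○○○○○
○○○○○○○○
○○○○●●○○
○○○●○○○○
○○○●○●○○
○○○○●○●○
○○○○○○v○
22) ○○○○○○○○
○○○○○○○○
○○○○●●○○
○○○●○○○○
○○○●○●○○
○○○○●○●○
○○○○○<●○
23) ○○○○○○○○
○○○○○○○○
○○○○●●○○
○○○●○○○○
○○○●○●○○
○○○○●^●○
○○○○○●●○
24) ○○○○○○○○
○○○○○○○○
○○○○●●○○
○○○●○○○○
○○○●○●○○
○○○○●●>○
○○○○○●●○
25) ○○○○○○○○
○○○○○○○○
○○○○●●○○
○○○●○○○○
○○○●○●^○
○○○○●●○○
○○○○○●●○
26) ○○○○○○○○
○○○○○○○○
○○○○●●○○
○○○●○○○○
○○○●○●●>
○○○○●●○○
○○○○○●●○
27) ○○○○○○○○
○○○○○○○○
○○○○●●○○
○○○●○○○○
○○○●○●●●
○○○○●●○v
○○○○○●●○
28) ○○○○○○○○
○○○○○○○○
○○○○●●○○
○○○●○○○○
○○○●○●●●
○○○○●●<●
○○○○○●●○
29) ○○○○○○○○
○○○○○○○○
○○○○●●○○
○○○●○○○○
○○○●○●^●
○○○○●●●●
○○○○○●●○
30) ○○○○○○○○
○○○○○○○○
○○○○●●○○
○○○●○○○○
○○○●○<○●
○○○○●●●●
○○○○○●●○
31) ○○○○○○○○
○○○○○○○○
○○○○●●○○
○○○●○○○○
○○○●○○○●
○○○○●v●●
○○○○○●●○
32) ○○○○○○○○
○○○○○○○○
○○○○●●○○
○○○●○○○○
○○○●○○○●
○○○○●○>●
○○○○○●●○
33) ○○○○○○○○
○○○○○○○○
○○○○●●○○
○○○●○○○○
○○○●○○^●
○○○○●○○●
○○○○○●●○
34) ○○○○○○○○
○○○○○○○○
○○○○●●○○
○○○●○○○○
○○○●○○●>
○○○○●○○●
○○○○○●●○
35) ○○○○○○○○
○○○○○○○○
○○○○●●○○
○○○●○○○^
○○○●○○●○
○○○○●○○●
○○○○○●●○
36) ○○○○○○○○
○○○○○○○○
○○○○●●○○
>○○●○○○●
○○○●○○●○
○○○○●○○●
○○○○○●●○
37) ○○○○○○○○
○○○○○○○○
○○○○●●○○
●○○●○○○●
v○○●○○●○
○○○○●○○●
○○○○○●●○
38) ○○○○○○○○
○○○○○○○○
○○○○●●○○
●○○●○○○●
●○○●○○●<
○○○○●○○●
○○○○○●●○
39) ○○○○○○○○
○○○○○○○○
○○○○●●○○
●○○●○○○^
●○○●○○●●
○○○○●○○●
○○○○○●●○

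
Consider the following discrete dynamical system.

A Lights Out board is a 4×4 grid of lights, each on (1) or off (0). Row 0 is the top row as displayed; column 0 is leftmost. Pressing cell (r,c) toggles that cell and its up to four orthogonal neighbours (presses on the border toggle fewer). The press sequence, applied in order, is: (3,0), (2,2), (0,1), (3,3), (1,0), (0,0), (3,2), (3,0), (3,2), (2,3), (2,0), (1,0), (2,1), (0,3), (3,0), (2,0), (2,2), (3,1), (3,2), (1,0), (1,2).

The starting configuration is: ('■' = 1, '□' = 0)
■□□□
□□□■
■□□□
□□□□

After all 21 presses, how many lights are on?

[0] ■□□□
□□□■
■□□□
□□□□
[1] ■□□□
□□□■
□□□□
■■□□
[2] ■□□□
□□■■
□■■■
■■■□
[3] □■■□
□■■■
□■■■
■■■□
[4] □■■□
□■■■
□■■□
■■□■
[5] ■■■□
■□■■
■■■□
■■□■
[6] □□■□
□□■■
■■■□
■■□■
[7] □□■□
□□■■
■■□□
■□■□
[8] □□■□
□□■■
□■□□
□■■□
[9] □□■□
□□■■
□■■□
□□□■
[10] □□■□
□□■□
□■□■
□□□□
[11] □□■□
■□■□
■□□■
■□□□
[12] ■□■□
□■■□
□□□■
■□□□
[13] ■□■□
□□■□
■■■■
■■□□
[14] ■□□■
□□■■
■■■■
■■□□
[15] ■□□■
□□■■
□■■■
□□□□
[16] ■□□■
■□■■
■□■■
■□□□
[17] ■□□■
■□□■
■■□□
■□■□
[18] ■□□■
■□□■
■□□□
□■□□
[19] ■□□■
■□□■
■□■□
□□■■
[20] □□□■
□■□■
□□■□
□□■■
[21] □□■■
□□■□
□□□□
□□■■

5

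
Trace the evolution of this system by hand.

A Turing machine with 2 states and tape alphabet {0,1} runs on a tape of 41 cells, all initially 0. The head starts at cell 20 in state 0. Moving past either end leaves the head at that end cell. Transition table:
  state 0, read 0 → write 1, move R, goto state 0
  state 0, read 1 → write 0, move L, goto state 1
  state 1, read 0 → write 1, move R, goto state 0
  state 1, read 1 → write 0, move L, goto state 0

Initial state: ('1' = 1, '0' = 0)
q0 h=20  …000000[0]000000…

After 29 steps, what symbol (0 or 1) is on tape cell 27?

0) q0 h=20  …000000[0]000000…
1) q0 h=21  …000001[0]000000…
2) q0 h=22  …000011[0]000000…
3) q0 h=23  …000111[0]000000…
4) q0 h=24  …001111[0]000000…
5) q0 h=25  …011111[0]000000…
6) q0 h=26  …111111[0]000000…
7) q0 h=27  …111111[0]000000…
8) q0 h=28  …111111[0]000000…
9) q0 h=29  …111111[0]000000…
10) q0 h=30  …111111[0]000000…
11) q0 h=31  …111111[0]000000…
12) q0 h=32  …111111[0]000000…
13) q0 h=33  …111111[0]000000…
14) q0 h=34  …111111[0]000000|
15) q0 h=35  …111111[0]00000|
16) q0 h=36  …111111[0]0000|
17) q0 h=37  …111111[0]000|
18) q0 h=38  …111111[0]00|
19) q0 h=39  …111111[0]0|
20) q0 h=40  …111111[0]|
21) q0 h=40  …111111[1]|
22) q1 h=39  …111111[1]0|
23) q0 h=38  …111111[1]00|
24) q1 h=37  …111111[1]000|
25) q0 h=36  …111111[1]0000|
26) q1 h=35  …111111[1]00000|
27) q0 h=34  …111111[1]000000|
28) q1 h=33  …111111[1]000000…
29) q0 h=32  …111111[1]000000…

1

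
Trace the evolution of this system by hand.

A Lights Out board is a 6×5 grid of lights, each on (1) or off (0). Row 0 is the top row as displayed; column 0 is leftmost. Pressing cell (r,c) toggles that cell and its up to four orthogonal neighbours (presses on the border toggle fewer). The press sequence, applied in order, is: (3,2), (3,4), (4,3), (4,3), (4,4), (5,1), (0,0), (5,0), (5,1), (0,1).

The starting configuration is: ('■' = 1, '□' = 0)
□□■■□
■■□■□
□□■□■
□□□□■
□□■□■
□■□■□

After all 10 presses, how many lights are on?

gen 0: □□■■□
■■□■□
□□■□■
□□□□■
□□■□■
□■□■□
gen 1: □□■■□
■■□■□
□□□□■
□■■■■
□□□□■
□■□■□
gen 2: □□■■□
■■□■□
□□□□□
□■■□□
□□□□□
□■□■□
gen 3: □□■■□
■■□■□
□□□□□
□■■■□
□□■■■
□■□□□
gen 4: □□■■□
■■□■□
□□□□□
□■■□□
□□□□□
□■□■□
gen 5: □□■■□
■■□■□
□□□□□
□■■□■
□□□■■
□■□■■
gen 6: □□■■□
■■□■□
□□□□□
□■■□■
□■□■■
■□■■■
gen 7: ■■■■□
□■□■□
□□□□□
□■■□■
□■□■■
■□■■■
gen 8: ■■■■□
□■□■□
□□□□□
□■■□■
■■□■■
□■■■■
gen 9: ■■■■□
□■□■□
□□□□□
□■■□■
■□□■■
■□□■■
gen 10: □□□■□
□□□■□
□□□□□
□■■□■
■□□■■
■□□■■

11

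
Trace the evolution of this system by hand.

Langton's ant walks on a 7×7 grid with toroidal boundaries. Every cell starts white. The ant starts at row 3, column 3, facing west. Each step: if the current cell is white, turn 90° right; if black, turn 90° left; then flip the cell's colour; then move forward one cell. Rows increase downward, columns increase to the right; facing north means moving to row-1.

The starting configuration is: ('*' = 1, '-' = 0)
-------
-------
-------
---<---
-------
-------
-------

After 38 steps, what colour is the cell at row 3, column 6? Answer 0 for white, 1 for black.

1

t=0: -------
-------
-------
---<---
-------
-------
-------
t=1: -------
-------
---^---
---*---
-------
-------
-------
t=2: -------
-------
---*>--
---*---
-------
-------
-------
t=3: -------
-------
---**--
---*v--
-------
-------
-------
t=4: -------
-------
---**--
---<*--
-------
-------
-------
t=5: -------
-------
---**--
----*--
---v---
-------
-------
t=6: -------
-------
---**--
----*--
--<*---
-------
-------
t=7: -------
-------
---**--
--^-*--
--**---
-------
-------
t=8: -------
-------
---**--
--*>*--
--**---
-------
-------
t=9: -------
-------
---**--
--***--
--*v---
-------
-------
t=10: -------
-------
---**--
--***--
--*->--
-------
-------
t=11: -------
-------
---**--
--***--
--*-*--
----v--
-------
t=12: -------
-------
---**--
--***--
--*-*--
---<*--
-------
t=13: -------
-------
---**--
--***--
--*^*--
---**--
-------
t=14: -------
-------
---**--
--***--
--**>--
---**--
-------
t=15: -------
-------
---**--
--**^--
--**---
---**--
-------
t=16: -------
-------
---**--
--*<---
--**---
---**--
-------
t=17: -------
-------
---**--
--*----
--*v---
---**--
-------
t=18: -------
-------
---**--
--*----
--*->--
---**--
-------
t=19: -------
-------
---**--
--*----
--*-*--
---*v--
-------
t=20: -------
-------
---**--
--*----
--*-*--
---*->-
-------
t=21: -------
-------
---**--
--*----
--*-*--
---*-*-
-----v-
t=22: -------
-------
---**--
--*----
--*-*--
---*-*-
----<*-
t=23: -------
-------
---**--
--*----
--*-*--
---*^*-
----**-
t=24: -------
-------
---**--
--*----
--*-*--
---**>-
----**-
t=25: -------
-------
---**--
--*----
--*-*^-
---**--
----**-
t=26: -------
-------
---**--
--*----
--*-**>
---**--
----**-
t=27: -------
-------
---**--
--*----
--*-***
---**-v
----**-
t=28: -------
-------
---**--
--*----
--*-***
---**<*
----**-
t=29: -------
-------
---**--
--*----
--*-*^*
---****
----**-
t=30: -------
-------
---**--
--*----
--*-<-*
---****
----**-
t=31: -------
-------
---**--
--*----
--*---*
---*v**
----**-
t=32: -------
-------
---**--
--*----
--*---*
---*->*
----**-
t=33: -------
-------
---**--
--*----
--*--^*
---*--*
----**-
t=34: -------
-------
---**--
--*----
--*--*>
---*--*
----**-
t=35: -------
-------
---**--
--*---^
--*--*-
---*--*
----**-
t=36: -------
-------
---**--
>-*---*
--*--*-
---*--*
----**-
t=37: -------
-------
---**--
*-*---*
v-*--*-
---*--*
----**-
t=38: -------
-------
---**--
*-*---*
*-*--*<
---*--*
----**-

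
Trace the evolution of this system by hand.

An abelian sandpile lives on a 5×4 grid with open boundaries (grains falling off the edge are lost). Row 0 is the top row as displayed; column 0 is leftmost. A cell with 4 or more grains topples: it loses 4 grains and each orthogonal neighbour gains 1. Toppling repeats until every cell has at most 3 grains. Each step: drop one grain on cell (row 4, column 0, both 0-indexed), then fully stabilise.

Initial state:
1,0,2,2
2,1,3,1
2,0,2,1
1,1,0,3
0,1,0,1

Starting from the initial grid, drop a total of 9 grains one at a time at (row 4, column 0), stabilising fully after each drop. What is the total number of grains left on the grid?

0) 1,0,2,2
2,1,3,1
2,0,2,1
1,1,0,3
0,1,0,1
1) 1,0,2,2
2,1,3,1
2,0,2,1
1,1,0,3
1,1,0,1
2) 1,0,2,2
2,1,3,1
2,0,2,1
1,1,0,3
2,1,0,1
3) 1,0,2,2
2,1,3,1
2,0,2,1
1,1,0,3
3,1,0,1
4) 1,0,2,2
2,1,3,1
2,0,2,1
2,1,0,3
0,2,0,1
5) 1,0,2,2
2,1,3,1
2,0,2,1
2,1,0,3
1,2,0,1
6) 1,0,2,2
2,1,3,1
2,0,2,1
2,1,0,3
2,2,0,1
7) 1,0,2,2
2,1,3,1
2,0,2,1
2,1,0,3
3,2,0,1
8) 1,0,2,2
2,1,3,1
2,0,2,1
3,1,0,3
0,3,0,1
9) 1,0,2,2
2,1,3,1
2,0,2,1
3,1,0,3
1,3,0,1

29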